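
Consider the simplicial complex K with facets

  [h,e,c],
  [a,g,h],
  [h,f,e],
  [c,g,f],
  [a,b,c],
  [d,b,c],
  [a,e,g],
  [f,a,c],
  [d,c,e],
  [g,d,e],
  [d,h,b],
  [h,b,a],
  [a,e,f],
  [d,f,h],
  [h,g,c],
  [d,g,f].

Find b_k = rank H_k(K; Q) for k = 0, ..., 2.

Take the total order a < b < c < d < e < f < g < h on the vertex set. Then K (dimension 2) consists of the simplices:

  0-simplices (8): a, b, c, d, e, f, g, h
  1-simplices (24): ab, ac, ae, af, ag, ah, bc, bd, bh, cd, ce, cf, cg, ch, de, df, dg, dh, ef, eg, eh, fg, fh, gh
  2-simplices (16): abc, abh, acf, aef, aeg, agh, bcd, bdh, cde, ceh, cfg, cgh, deg, dfg, dfh, efh

Hence C_0 ≅ Z^8, C_1 ≅ Z^24, C_2 ≅ Z^16.

Boundary ∂_1: C_1 → C_0 sends each edge [p,q] (with p < q) to q − p. For instance
  ∂ce = e − c.
This gives a 8×24 integer matrix of rank 7; reducing to Smith normal form yields diagonal entries (1,1,1,1,1,1,1).

The boundary map ∂_2: C_2 → C_1 maps a triangle to the signed sum of its edges. For instance
  ∂dfh = fh − dh + df,
  ∂bdh = dh − bh + bd.
This gives a 24×16 integer matrix of rank 15; reducing to Smith normal form yields diagonal entries (1,1,1,1,1,1,1,1,1,1,1,1,1,1,1).

From H_k ≅ ker(∂_k) / im(∂_{k+1}) we obtain:

  H_0: rank C_0 − rank ∂_1 = 8 − 7 = 1, and the invariant factors of ∂_1 are all 1, so H_0 = Z.
  H_1: rank ker ∂_1 − rank ∂_2 = (24 − 7) − 15 = 2, and the invariant factors of ∂_2 are all 1, so H_1 = Z^2.
  H_2: rank ker ∂_2 − rank ∂_3 = (16 − 15) − 0 = 1, and there is no ∂_3, so H_2 = Z.

As a check, the Euler characteristic is 8 − 24 + 16 = 0, which agrees with 1 − 2 + 1 = 0.

Hence the Betti numbers are b_0 = 1, b_1 = 2, b_2 = 1.

b_0 = 1, b_1 = 2, b_2 = 1.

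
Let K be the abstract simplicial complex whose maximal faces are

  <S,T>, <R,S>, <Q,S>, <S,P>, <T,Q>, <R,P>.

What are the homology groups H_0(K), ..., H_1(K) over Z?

H_0 ≅ Z,  H_1 ≅ Z^2.

Take the total order P < Q < R < S < T on the vertex set. Then K (dimension 1) consists of the simplices:

  0-simplices (5): P, Q, R, S, T
  1-simplices (6): PR, PS, QS, QT, RS, ST

Hence C_0 ≅ Z^5, C_1 ≅ Z^6.

∂_1: C_1 → C_0 sends each edge [p,q] (with p < q) to q − p.
As a 5×6 matrix over Z this has rank 4, with invariant factors (1,1,1,1).

Now H_k = ker ∂_k / im ∂_{k+1}, so:

  H_0: rank C_0 − rank ∂_1 = 5 − 4 = 1, and the invariant factors of ∂_1 are all 1, so H_0 = Z.
  H_1: rank ker ∂_1 − rank ∂_2 = (6 − 4) − 0 = 2, and there is no ∂_2, so H_1 = Z^2.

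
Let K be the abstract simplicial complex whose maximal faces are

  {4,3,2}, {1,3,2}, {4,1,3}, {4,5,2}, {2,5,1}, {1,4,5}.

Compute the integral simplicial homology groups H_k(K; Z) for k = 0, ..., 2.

Take the total order 1 < 2 < 3 < 4 < 5 on the vertex set. Then K (dimension 2) consists of the simplices:

  0-simplices (5): [1], [2], [3], [4], [5]
  1-simplices (9): [1,2], [1,3], [1,4], [1,5], [2,3], [2,4], [2,5], [3,4], [4,5]
  2-simplices (6): [1,2,3], [1,2,5], [1,3,4], [1,4,5], [2,3,4], [2,4,5]

Hence C_0 ≅ Z^5, C_1 ≅ Z^9, C_2 ≅ Z^6.

The boundary map ∂_1: C_1 → C_0 sends each edge [p,q] (with p < q) to q − p. For instance
  ∂[1,5] = [5] − [1].
This gives a 5×9 integer matrix of rank 4; reducing to Smith normal form yields diagonal entries (1,1,1,1).

The boundary map ∂_2: C_2 → C_1 sends each 2-simplex [p,q,r] to [q,r] − [p,r] + [p,q]. For instance
  ∂[1,2,5] = [2,5] − [1,5] + [1,2],
  ∂[1,3,4] = [3,4] − [1,4] + [1,3].
The resulting 9×6 matrix has rank 5, and its Smith normal form has invariant factors (1,1,1,1,1).

Reading off H_k = ker ∂_k / im ∂_{k+1}:

  H_0: rank C_0 − rank ∂_1 = 5 − 4 = 1, and the invariant factors of ∂_1 are all 1, so H_0 = Z.
  H_1: rank ker ∂_1 − rank ∂_2 = (9 − 4) − 5 = 0, and the invariant factors of ∂_2 are all 1, so H_1 = 0.
  H_2: rank ker ∂_2 − rank ∂_3 = (6 − 5) − 0 = 1, and there is no ∂_3, so H_2 = Z.

H_0 = Z,  H_1 = 0,  H_2 = Z.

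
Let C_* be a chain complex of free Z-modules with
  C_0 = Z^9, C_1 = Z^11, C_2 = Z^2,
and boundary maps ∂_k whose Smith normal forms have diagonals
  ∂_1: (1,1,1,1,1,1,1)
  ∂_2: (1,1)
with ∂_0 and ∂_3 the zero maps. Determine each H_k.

H_0: b_0 = 9 − 0 − 7 = 2; torsion from ∂_1 factors > 1: none. So H_0 = Z^2.
H_1: b_1 = 11 − 7 − 2 = 2; torsion from ∂_2 factors > 1: none. So H_1 = Z^2.
H_2: b_2 = 2 − 2 − 0 = 0; torsion from ∂_3 factors > 1: none. So H_2 = 0.

H_0 = Z^2,  H_1 = Z^2,  H_2 = 0.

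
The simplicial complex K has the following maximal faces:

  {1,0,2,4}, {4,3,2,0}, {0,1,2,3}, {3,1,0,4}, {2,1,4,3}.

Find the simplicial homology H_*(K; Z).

Order the vertices as 0 < 1 < 2 < 3 < 4. Listing each simplex with vertices in this order, K has dimension 3 with simplices:

  0-simplices (5): [0], [1], [2], [3], [4]
  1-simplices (10): [0,1], [0,2], [0,3], [0,4], [1,2], [1,3], [1,4], [2,3], [2,4], [3,4]
  2-simplices (10): [0,1,2], [0,1,3], [0,1,4], [0,2,3], [0,2,4], [0,3,4], [1,2,3], [1,2,4], [1,3,4], [2,3,4]
  3-simplices (5): [0,1,2,3], [0,1,2,4], [0,1,3,4], [0,2,3,4], [1,2,3,4]

giving chain groups C_0 ≅ Z^5, C_1 ≅ Z^10, C_2 ≅ Z^10, C_3 ≅ Z^5.

∂_1: C_1 → C_0 is given by ∂[p,q] = [q] − [p]. For instance
  ∂[1,2] = [2] − [1].
This gives a 5×10 integer matrix of rank 4; reducing to Smith normal form yields diagonal entries (1,1,1,1).

The boundary map ∂_2: C_2 → C_1 acts by ∂[p,q,r] = [q,r] − [p,r] + [p,q]. For instance
  ∂[0,3,4] = [3,4] − [0,4] + [0,3],
  ∂[0,1,3] = [1,3] − [0,3] + [0,1].
As a 10×10 matrix over Z this has rank 6, with invariant factors (1,1,1,1,1,1).

∂_3: C_3 → C_2 sends each 3-simplex σ to the alternating sum Σ_i (−1)^i (σ with its i-th vertex removed). For instance
  ∂[0,2,3,4] = [2,3,4] − [0,3,4] + [0,2,4] − [0,2,3],
  ∂[0,1,2,4] = [1,2,4] − [0,2,4] + [0,1,4] − [0,1,2].
As a 10×5 matrix over Z this has rank 4, with invariant factors (1,1,1,1).

From H_k ≅ ker(∂_k) / im(∂_{k+1}) we obtain:

  H_0: rank C_0 − rank ∂_1 = 5 − 4 = 1, and the invariant factors of ∂_1 are all 1, so H_0 = Z.
  H_1: rank ker ∂_1 − rank ∂_2 = (10 − 4) − 6 = 0, and the invariant factors of ∂_2 are all 1, so H_1 = 0.
  H_2: rank ker ∂_2 − rank ∂_3 = (10 − 6) − 4 = 0, and the invariant factors of ∂_3 are all 1, so H_2 = 0.
  H_3: rank ker ∂_3 − rank ∂_4 = (5 − 4) − 0 = 1, and there is no ∂_4, so H_3 = Z.

H_0 = Z,  H_1 = 0,  H_2 = 0,  H_3 = Z.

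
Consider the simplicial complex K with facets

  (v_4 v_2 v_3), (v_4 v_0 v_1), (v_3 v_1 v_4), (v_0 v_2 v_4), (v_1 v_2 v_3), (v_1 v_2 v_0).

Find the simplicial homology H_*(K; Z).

Fix the vertex order v_0 < v_1 < v_2 < v_3 < v_4 and write every simplex with vertices in increasing order. Then dim K = 2 and the simplices of K are:

  0-simplices (5): [v_0], [v_1], [v_2], [v_3], [v_4]
  1-simplices (9): [v_0,v_1], [v_0,v_2], [v_0,v_4], [v_1,v_2], [v_1,v_3], [v_1,v_4], [v_2,v_3], [v_2,v_4], [v_3,v_4]
  2-simplices (6): [v_0,v_1,v_2], [v_0,v_1,v_4], [v_0,v_2,v_4], [v_1,v_2,v_3], [v_1,v_3,v_4], [v_2,v_3,v_4]

Hence C_0 ≅ Z^5, C_1 ≅ Z^9, C_2 ≅ Z^6.

The boundary map ∂_1: C_1 → C_0 is given by ∂[p,q] = [q] − [p].
The resulting 5×9 matrix has rank 4, and its Smith normal form has invariant factors (1,1,1,1).

The boundary map ∂_2: C_2 → C_1 maps a triangle to the signed sum of its edges. For instance
  ∂[v_2,v_3,v_4] = [v_3,v_4] − [v_2,v_4] + [v_2,v_3],
  ∂[v_1,v_2,v_3] = [v_2,v_3] − [v_1,v_3] + [v_1,v_2].
The 9×6 boundary matrix has rank 5 and Smith normal form diag(1,1,1,1,1).

From H_k ≅ ker(∂_k) / im(∂_{k+1}) we obtain:

  H_0: rank C_0 − rank ∂_1 = 5 − 4 = 1, and the invariant factors of ∂_1 are all 1, so H_0 = Z.
  H_1: rank ker ∂_1 − rank ∂_2 = (9 − 4) − 5 = 0, and the invariant factors of ∂_2 are all 1, so H_1 = 0.
  H_2: rank ker ∂_2 − rank ∂_3 = (6 − 5) − 0 = 1, and there is no ∂_3, so H_2 = Z.

H_0 ≅ Z,  H_1 = 0,  H_2 ≅ Z.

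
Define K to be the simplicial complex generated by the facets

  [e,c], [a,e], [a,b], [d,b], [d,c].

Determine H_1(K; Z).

Order the vertices as a < b < c < d < e. Listing each simplex with vertices in this order, K has dimension 1 with simplices:

  0-simplices (5): a, b, c, d, e
  1-simplices (5): ab, ae, bd, cd, ce

so the chain groups are C_0 ≅ Z^5, C_1 ≅ Z^5.

The boundary map ∂_1: C_1 → C_0 sends each edge [p,q] (with p < q) to q − p. For instance
  ∂ab = b − a.
This gives a 5×5 integer matrix of rank 4; reducing to Smith normal form yields diagonal entries (1,1,1,1).

Computing H_k = (kernel of ∂_k) / (image of ∂_{k+1}):

  H_1: rank ker ∂_1 − rank ∂_2 = (5 − 4) − 0 = 1, and there is no ∂_2, so H_1 = Z.

(K is a triangulation of the circle S^1.)

H_1 ≅ Z.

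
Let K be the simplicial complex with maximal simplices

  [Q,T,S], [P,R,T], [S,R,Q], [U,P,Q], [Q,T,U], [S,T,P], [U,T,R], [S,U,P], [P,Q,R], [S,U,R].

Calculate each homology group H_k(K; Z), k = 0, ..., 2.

H_0 = Z,  H_1 = Z/2,  H_2 = 0.

Order the vertices as P < Q < R < S < T < U. Listing each simplex with vertices in this order, K has dimension 2 with simplices:

  0-simplices (6): P, Q, R, S, T, U
  1-simplices (15): PQ, PR, PS, PT, PU, QR, QS, QT, QU, RS, RT, RU, ST, SU, TU
  2-simplices (10): PQR, PQU, PRT, PST, PSU, QRS, QST, QTU, RSU, RTU

Hence C_0 ≅ Z^6, C_1 ≅ Z^15, C_2 ≅ Z^10.

Boundary ∂_1: C_1 → C_0 is given by ∂[p,q] = [q] − [p]. For instance
  ∂ST = T − S.
As a 6×15 matrix over Z this has rank 5, with invariant factors (1,1,1,1,1).

The boundary map ∂_2: C_2 → C_1 acts by ∂[p,q,r] = [q,r] − [p,r] + [p,q]. For instance
  ∂PRT = RT − PT + PR,
  ∂RTU = TU − RU + RT.
This gives a 15×10 integer matrix of rank 10; reducing to Smith normal form yields diagonal entries (1,1,1,1,1,1,1,1,1,2).

Computing H_k = (kernel of ∂_k) / (image of ∂_{k+1}):

  H_0: rank C_0 − rank ∂_1 = 6 − 5 = 1, and the invariant factors of ∂_1 are all 1, so H_0 ≅ Z.
  H_1: rank ker ∂_1 − rank ∂_2 = (15 − 5) − 10 = 0, and ∂_2 has invariant factor 2 > 1, so H_1 ≅ Z/2.
  H_2: rank ker ∂_2 − rank ∂_3 = (10 − 10) − 0 = 0, and there is no ∂_3, so H_2 ≅ 0.

(K is a triangulation of the real projective plane RP^2.)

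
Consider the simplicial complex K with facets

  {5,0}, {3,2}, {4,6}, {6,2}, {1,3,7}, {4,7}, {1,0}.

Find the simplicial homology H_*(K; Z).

H_0 = Z,  H_1 = Z,  H_2 = 0.

Fix the vertex order 0 < 1 < 2 < 3 < 4 < 5 < 6 < 7 and write every simplex with vertices in increasing order. Then dim K = 2 and the simplices of K are:

  0-simplices (8): [0], [1], [2], [3], [4], [5], [6], [7]
  1-simplices (9): [0,1], [0,5], [1,3], [1,7], [2,3], [2,6], [3,7], [4,6], [4,7]
  2-simplices (1): [1,3,7]

Hence C_0 ≅ Z^8, C_1 ≅ Z^9, C_2 ≅ Z^1.

The boundary map ∂_1: C_1 → C_0 maps an edge to its endpoints' difference, ∂[p,q] = q − p.
The resulting 8×9 matrix has rank 7, and its Smith normal form has invariant factors (1,1,1,1,1,1,1).

∂_2: C_2 → C_1 sends each 2-simplex [p,q,r] to [q,r] − [p,r] + [p,q]. For instance
  ∂[1,3,7] = [3,7] − [1,7] + [1,3].
The resulting 9×1 matrix has rank 1, and its Smith normal form has invariant factors (1).

Now H_k = ker ∂_k / im ∂_{k+1}, so:

  H_0: rank C_0 − rank ∂_1 = 8 − 7 = 1, and the invariant factors of ∂_1 are all 1, so H_0 = Z.
  H_1: rank ker ∂_1 − rank ∂_2 = (9 − 7) − 1 = 1, and the invariant factors of ∂_2 are all 1, so H_1 = Z.
  H_2: rank ker ∂_2 − rank ∂_3 = (1 − 1) − 0 = 0, and there is no ∂_3, so H_2 = 0.

As a check, the Euler characteristic is 8 − 9 + 1 = 0, which agrees with 1 − 1 + 0 = 0.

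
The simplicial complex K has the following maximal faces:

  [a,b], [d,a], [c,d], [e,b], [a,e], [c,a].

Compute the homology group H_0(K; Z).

H_0 = Z.

K has 5 vertices, 6 edges.
rank ∂_0 = 0, rank ∂_1 = 4 ⇒ b_0 = 5 − 0 − 4 = 1; all invariant factors of ∂_1 are 1 so no torsion. So H_0 ≅ Z.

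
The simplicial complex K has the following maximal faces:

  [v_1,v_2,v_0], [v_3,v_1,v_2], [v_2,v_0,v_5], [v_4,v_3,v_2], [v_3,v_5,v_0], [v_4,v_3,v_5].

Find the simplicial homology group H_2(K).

H_2 ≅ 0.

Order the vertices as v_0 < v_1 < v_2 < v_3 < v_4 < v_5. Listing each simplex with vertices in this order, K has dimension 2 with simplices:

  0-simplices (6): [v_0], [v_1], [v_2], [v_3], [v_4], [v_5]
  1-simplices (12): [v_0,v_1], [v_0,v_2], [v_0,v_3], [v_0,v_5], [v_1,v_2], [v_1,v_3], [v_2,v_3], [v_2,v_4], [v_2,v_5], [v_3,v_4], [v_3,v_5], [v_4,v_5]
  2-simplices (6): [v_0,v_1,v_2], [v_0,v_2,v_5], [v_0,v_3,v_5], [v_1,v_2,v_3], [v_2,v_3,v_4], [v_3,v_4,v_5]

Hence C_0 ≅ Z^6, C_1 ≅ Z^12, C_2 ≅ Z^6.

Boundary ∂_1: C_1 → C_0 sends each edge [p,q] (with p < q) to q − p. For instance
  ∂[v_1,v_3] = [v_3] − [v_1].
As a 6×12 matrix over Z this has rank 5, with invariant factors (1,1,1,1,1).

∂_2: C_2 → C_1 sends each 2-simplex [p,q,r] to [q,r] − [p,r] + [p,q]. For instance
  ∂[v_0,v_1,v_2] = [v_1,v_2] − [v_0,v_2] + [v_0,v_1],
  ∂[v_0,v_3,v_5] = [v_3,v_5] − [v_0,v_5] + [v_0,v_3].
The 12×6 boundary matrix has rank 6 and Smith normal form diag(1,1,1,1,1,1).

Computing H_k = (kernel of ∂_k) / (image of ∂_{k+1}):

  H_2: rank ker ∂_2 − rank ∂_3 = (6 − 6) − 0 = 0, and there is no ∂_3, so H_2 = 0.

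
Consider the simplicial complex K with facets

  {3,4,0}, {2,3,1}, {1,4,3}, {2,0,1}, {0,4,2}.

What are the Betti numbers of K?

Order the vertices as 0 < 1 < 2 < 3 < 4. Listing each simplex with vertices in this order, K has dimension 2 with simplices:

  0-simplices (5): [0], [1], [2], [3], [4]
  1-simplices (10): [0,1], [0,2], [0,3], [0,4], [1,2], [1,3], [1,4], [2,3], [2,4], [3,4]
  2-simplices (5): [0,1,2], [0,2,4], [0,3,4], [1,2,3], [1,3,4]

giving chain groups C_0 ≅ Z^5, C_1 ≅ Z^10, C_2 ≅ Z^5.

The boundary map ∂_1: C_1 → C_0 sends each edge [p,q] (with p < q) to q − p.
The resulting 5×10 matrix has rank 4, and its Smith normal form has invariant factors (1,1,1,1).

∂_2: C_2 → C_1 sends each 2-simplex [p,q,r] to [q,r] − [p,r] + [p,q]. For instance
  ∂[0,2,4] = [2,4] − [0,4] + [0,2],
  ∂[0,1,2] = [1,2] − [0,2] + [0,1].
This gives a 10×5 integer matrix of rank 5; reducing to Smith normal form yields diagonal entries (1,1,1,1,1).

From H_k ≅ ker(∂_k) / im(∂_{k+1}) we obtain:

  H_0: rank C_0 − rank ∂_1 = 5 − 4 = 1, and the invariant factors of ∂_1 are all 1, so H_0 ≅ Z.
  H_1: rank ker ∂_1 − rank ∂_2 = (10 − 4) − 5 = 1, and the invariant factors of ∂_2 are all 1, so H_1 ≅ Z.
  H_2: rank ker ∂_2 − rank ∂_3 = (5 − 5) − 0 = 0, and there is no ∂_3, so H_2 ≅ 0.

Hence the Betti numbers are b_0 = 1, b_1 = 1, b_2 = 0.

b_0 = 1, b_1 = 1, b_2 = 0.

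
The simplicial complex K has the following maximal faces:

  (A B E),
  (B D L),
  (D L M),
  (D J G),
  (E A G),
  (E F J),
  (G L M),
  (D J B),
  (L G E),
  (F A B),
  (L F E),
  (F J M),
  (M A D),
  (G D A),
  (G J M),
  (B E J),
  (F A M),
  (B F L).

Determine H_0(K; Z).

H_0 = Z.

Fix the vertex order A < B < D < E < F < G < J < L < M and write every simplex with vertices in increasing order. Then dim K = 2 and the simplices of K are:

  0-simplices (9): A, B, D, E, F, G, J, L, M
  1-simplices (27): AB, AD, AE, AF, AG, AM, BD, BE, BF, BJ, BL, DG, DJ, DL, DM, EF, EG, EJ, EL, FJ, FL, FM, GJ, GL, GM, JM, LM
  2-simplices (18): ABE, ABF, ADG, ADM, AEG, AFM, BDJ, BDL, BEJ, BFL, DGJ, DLM, EFJ, EFL, EGL, FJM, GJM, GLM

so the chain groups are C_0 ≅ Z^9, C_1 ≅ Z^27, C_2 ≅ Z^18.

The boundary map ∂_1: C_1 → C_0 sends each edge [p,q] (with p < q) to q − p.
The resulting 9×27 matrix has rank 8, and its Smith normal form has invariant factors (1,1,1,1,1,1,1,1).

Boundary ∂_2: C_2 → C_1 maps a triangle to the signed sum of its edges. For instance
  ∂ADM = DM − AM + AD,
  ∂GLM = LM − GM + GL.
This gives a 27×18 integer matrix of rank 18; reducing to Smith normal form yields diagonal entries (1,1,1,1,1,1,1,1,1,1,1,1,1,1,1,1,1,2).

Computing H_k = (kernel of ∂_k) / (image of ∂_{k+1}):

  H_0: rank C_0 − rank ∂_1 = 9 − 8 = 1, and the invariant factors of ∂_1 are all 1, so H_0 ≅ Z.

(K is a triangulation of the Klein bottle.)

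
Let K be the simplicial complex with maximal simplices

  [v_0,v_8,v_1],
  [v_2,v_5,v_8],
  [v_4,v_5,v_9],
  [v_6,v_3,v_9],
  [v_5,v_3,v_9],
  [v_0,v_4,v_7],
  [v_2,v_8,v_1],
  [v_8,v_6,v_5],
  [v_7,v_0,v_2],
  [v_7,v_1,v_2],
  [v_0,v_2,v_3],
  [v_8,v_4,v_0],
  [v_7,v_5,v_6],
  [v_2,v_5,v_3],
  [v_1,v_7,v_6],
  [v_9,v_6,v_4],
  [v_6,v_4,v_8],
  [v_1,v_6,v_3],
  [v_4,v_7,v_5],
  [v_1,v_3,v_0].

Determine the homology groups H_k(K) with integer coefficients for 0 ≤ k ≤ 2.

Fix the vertex order v_0 < v_1 < v_2 < v_3 < v_4 < v_5 < v_6 < v_7 < v_8 < v_9 and write every simplex with vertices in increasing order. Then dim K = 2 and the simplices of K are:

  0-simplices (10): [v_0], [v_1], [v_2], [v_3], [v_4], [v_5], [v_6], [v_7], [v_8], [v_9]
  1-simplices (30): (30 of them)
  2-simplices (20): (20 of them)

giving chain groups C_0 ≅ Z^10, C_1 ≅ Z^30, C_2 ≅ Z^20.

Boundary ∂_1: C_1 → C_0 is given by ∂[p,q] = [q] − [p]. For instance
  ∂[v_6,v_9] = [v_9] − [v_6].
As a 10×30 matrix over Z this has rank 9, with invariant factors (1,1,1,1,1,1,1,1,1).

∂_2: C_2 → C_1 sends each 2-simplex [p,q,r] to [q,r] − [p,r] + [p,q]. For instance
  ∂[v_5,v_6,v_8] = [v_6,v_8] − [v_5,v_8] + [v_5,v_6],
  ∂[v_0,v_1,v_8] = [v_1,v_8] − [v_0,v_8] + [v_0,v_1].
The resulting 30×20 matrix has rank 20, and its Smith normal form has invariant factors (1,1,1,1,1,1,1,1,1,1,1,1,1,1,1,1,1,1,1,2).

From H_k ≅ ker(∂_k) / im(∂_{k+1}) we obtain:

  H_0: rank C_0 − rank ∂_1 = 10 − 9 = 1, and the invariant factors of ∂_1 are all 1, so H_0 = Z.
  H_1: rank ker ∂_1 − rank ∂_2 = (30 − 9) − 20 = 1, and ∂_2 has invariant factor 2 > 1, so H_1 = Z ⊕ Z/2.
  H_2: rank ker ∂_2 − rank ∂_3 = (20 − 20) − 0 = 0, and there is no ∂_3, so H_2 = 0.

(K is a triangulation of the Klein bottle.)

H_0 ≅ Z,  H_1 ≅ Z ⊕ Z/2,  H_2 = 0.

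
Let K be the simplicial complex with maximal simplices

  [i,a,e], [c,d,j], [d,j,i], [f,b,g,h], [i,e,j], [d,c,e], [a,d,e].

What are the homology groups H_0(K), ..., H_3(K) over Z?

We work with the vertex ordering a < b < c < d < e < f < g < h < i < j. The simplices of K, each written with vertices in increasing order, are:

  0-simplices (10): a, b, c, d, e, f, g, h, i, j
  1-simplices (18): ad, ae, ai, bf, bg, bh, cd, ce, cj, de, di, dj, ei, ej, fg, fh, gh, ij
  2-simplices (10): ade, aei, bfg, bfh, bgh, cde, cdj, dij, eij, fgh
  3-simplices (1): bfgh

so the chain groups are C_0 ≅ Z^10, C_1 ≅ Z^18, C_2 ≅ Z^10, C_3 ≅ Z^1.

∂_1: C_1 → C_0 maps an edge to its endpoints' difference, ∂[p,q] = q − p. For instance
  ∂cd = d − c.
This gives a 10×18 integer matrix of rank 8; reducing to Smith normal form yields diagonal entries (1,1,1,1,1,1,1,1).

Boundary ∂_2: C_2 → C_1 acts by ∂[p,q,r] = [q,r] − [p,r] + [p,q]. For instance
  ∂bgh = gh − bh + bg,
  ∂aei = ei − ai + ae.
The resulting 18×10 matrix has rank 9, and its Smith normal form has invariant factors (1,1,1,1,1,1,1,1,1).

The boundary map ∂_3: C_3 → C_2 sends each 3-simplex σ to the alternating sum Σ_i (−1)^i (σ with its i-th vertex removed). For instance
  ∂bfgh = fgh − bgh + bfh − bfg.
The resulting 10×1 matrix has rank 1, and its Smith normal form has invariant factors (1).

From H_k ≅ ker(∂_k) / im(∂_{k+1}) we obtain:

  H_0: rank C_0 − rank ∂_1 = 10 − 8 = 2, and the invariant factors of ∂_1 are all 1, so H_0 ≅ Z^2.
  H_1: rank ker ∂_1 − rank ∂_2 = (18 − 8) − 9 = 1, and the invariant factors of ∂_2 are all 1, so H_1 ≅ Z.
  H_2: rank ker ∂_2 − rank ∂_3 = (10 − 9) − 1 = 0, and the invariant factors of ∂_3 are all 1, so H_2 ≅ 0.
  H_3: rank ker ∂_3 − rank ∂_4 = (1 − 1) − 0 = 0, and there is no ∂_4, so H_3 ≅ 0.

(K is a triangulation of the disjoint union of the cylinder S^1 x I and the 3-simplex.)

H_0 = Z^2,  H_1 = Z,  H_2 = 0,  H_3 = 0.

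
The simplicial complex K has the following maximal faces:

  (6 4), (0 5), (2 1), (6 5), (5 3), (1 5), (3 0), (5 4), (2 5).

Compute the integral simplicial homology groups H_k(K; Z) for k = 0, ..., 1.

H_0 = Z,  H_1 = Z^3.

K has 7 vertices, 9 edges.
rank ∂_0 = 0, rank ∂_1 = 6 ⇒ b_0 = 7 − 0 − 6 = 1; all invariant factors of ∂_1 are 1 so no torsion. So H_0 = Z.
rank ∂_1 = 6, rank ∂_2 = 0 ⇒ b_1 = 9 − 6 − 0 = 3. So H_1 = Z^3.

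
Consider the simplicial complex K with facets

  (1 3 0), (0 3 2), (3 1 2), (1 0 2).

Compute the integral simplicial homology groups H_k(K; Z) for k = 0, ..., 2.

Order the vertices as 0 < 1 < 2 < 3. Listing each simplex with vertices in this order, K has dimension 2 with simplices:

  0-simplices (4): [0], [1], [2], [3]
  1-simplices (6): [0,1], [0,2], [0,3], [1,2], [1,3], [2,3]
  2-simplices (4): [0,1,2], [0,1,3], [0,2,3], [1,2,3]

Hence C_0 ≅ Z^4, C_1 ≅ Z^6, C_2 ≅ Z^4.

∂_1: C_1 → C_0 sends each edge [p,q] (with p < q) to q − p. For instance
  ∂[0,3] = [3] − [0].
As a 4×6 matrix over Z this has rank 3, with invariant factors (1,1,1).

∂_2: C_2 → C_1 sends each 2-simplex [p,q,r] to [q,r] − [p,r] + [p,q]. For instance
  ∂[0,1,2] = [1,2] − [0,2] + [0,1],
  ∂[0,1,3] = [1,3] − [0,3] + [0,1].
The 6×4 boundary matrix has rank 3 and Smith normal form diag(1,1,1).

Reading off H_k = ker ∂_k / im ∂_{k+1}:

  H_0: rank C_0 − rank ∂_1 = 4 − 3 = 1, and the invariant factors of ∂_1 are all 1, so H_0 ≅ Z.
  H_1: rank ker ∂_1 − rank ∂_2 = (6 − 3) − 3 = 0, and the invariant factors of ∂_2 are all 1, so H_1 ≅ 0.
  H_2: rank ker ∂_2 − rank ∂_3 = (4 − 3) − 0 = 1, and there is no ∂_3, so H_2 ≅ Z.

As a check, the Euler characteristic is 4 − 6 + 4 = 2, which agrees with 1 − 0 + 1 = 2.
(K is a triangulation of the 2-sphere S^2.)

H_0 = Z,  H_1 = 0,  H_2 = Z.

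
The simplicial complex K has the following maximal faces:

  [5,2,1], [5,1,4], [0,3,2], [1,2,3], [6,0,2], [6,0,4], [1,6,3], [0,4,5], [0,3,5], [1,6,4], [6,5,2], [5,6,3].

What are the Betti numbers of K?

Fix the vertex order 0 < 1 < 2 < 3 < 4 < 5 < 6 and write every simplex with vertices in increasing order. Then dim K = 2 and the simplices of K are:

  0-simplices (7): [0], [1], [2], [3], [4], [5], [6]
  1-simplices (18): [0,2], [0,3], [0,4], [0,5], [0,6], [1,2], [1,3], [1,4], [1,5], [1,6], [2,3], [2,5], [2,6], [3,5], [3,6], [4,5], [4,6], [5,6]
  2-simplices (12): [0,2,3], [0,2,6], [0,3,5], [0,4,5], [0,4,6], [1,2,3], [1,2,5], [1,3,6], [1,4,5], [1,4,6], [2,5,6], [3,5,6]

so the chain groups are C_0 ≅ Z^7, C_1 ≅ Z^18, C_2 ≅ Z^12.

∂_1: C_1 → C_0 maps an edge to its endpoints' difference, ∂[p,q] = q − p. For instance
  ∂[3,6] = [6] − [3].
The 7×18 boundary matrix has rank 6 and Smith normal form diag(1,1,1,1,1,1).

The boundary map ∂_2: C_2 → C_1 maps a triangle to the signed sum of its edges. For instance
  ∂[1,4,6] = [4,6] − [1,6] + [1,4],
  ∂[0,4,6] = [4,6] − [0,6] + [0,4].
As a 18×12 matrix over Z this has rank 12, with invariant factors (1,1,1,1,1,1,1,1,1,1,1,2).

From H_k ≅ ker(∂_k) / im(∂_{k+1}) we obtain:

  H_0: rank C_0 − rank ∂_1 = 7 − 6 = 1, and the invariant factors of ∂_1 are all 1, so H_0 = Z.
  H_1: rank ker ∂_1 − rank ∂_2 = (18 − 6) − 12 = 0, and ∂_2 has invariant factor 2 > 1, so H_1 = Z/2.
  H_2: rank ker ∂_2 − rank ∂_3 = (12 − 12) − 0 = 0, and there is no ∂_3, so H_2 = 0.

Hence the Betti numbers are b_0 = 1, b_1 = 0, b_2 = 0.

b_0 = 1, b_1 = 0, b_2 = 0.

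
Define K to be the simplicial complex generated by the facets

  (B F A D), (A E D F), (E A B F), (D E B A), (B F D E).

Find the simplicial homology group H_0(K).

Take the total order A < B < D < E < F on the vertex set. Then K (dimension 3) consists of the simplices:

  0-simplices (5): A, B, D, E, F
  1-simplices (10): AB, AD, AE, AF, BD, BE, BF, DE, DF, EF
  2-simplices (10): ABD, ABE, ABF, ADE, ADF, AEF, BDE, BDF, BEF, DEF
  3-simplices (5): ABDE, ABDF, ABEF, ADEF, BDEF

Hence C_0 ≅ Z^5, C_1 ≅ Z^10, C_2 ≅ Z^10, C_3 ≅ Z^5.

Boundary ∂_1: C_1 → C_0 sends each edge [p,q] (with p < q) to q − p. For instance
  ∂BE = E − B.
As a 5×10 matrix over Z this has rank 4, with invariant factors (1,1,1,1).

The boundary map ∂_2: C_2 → C_1 maps a triangle to the signed sum of its edges. For instance
  ∂ABE = BE − AE + AB,
  ∂BDF = DF − BF + BD.
This gives a 10×10 integer matrix of rank 6; reducing to Smith normal form yields diagonal entries (1,1,1,1,1,1).

∂_3: C_3 → C_2 sends each 3-simplex σ to the alternating sum Σ_i (−1)^i (σ with its i-th vertex removed). For instance
  ∂ABEF = BEF − AEF + ABF − ABE,
  ∂ABDE = BDE − ADE + ABE − ABD.
The resulting 10×5 matrix has rank 4, and its Smith normal form has invariant factors (1,1,1,1).

Now H_k = ker ∂_k / im ∂_{k+1}, so:

  H_0: rank C_0 − rank ∂_1 = 5 − 4 = 1, and the invariant factors of ∂_1 are all 1, so H_0 ≅ Z.

H_0 ≅ Z.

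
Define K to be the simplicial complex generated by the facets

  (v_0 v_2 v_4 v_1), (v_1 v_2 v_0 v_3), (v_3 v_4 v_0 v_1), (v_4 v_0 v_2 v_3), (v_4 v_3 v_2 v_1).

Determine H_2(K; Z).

H_2 = 0.

Fix the vertex order v_0 < v_1 < v_2 < v_3 < v_4 and write every simplex with vertices in increasing order. Then dim K = 3 and the simplices of K are:

  0-simplices (5): [v_0], [v_1], [v_2], [v_3], [v_4]
  1-simplices (10): [v_0,v_1], [v_0,v_2], [v_0,v_3], [v_0,v_4], [v_1,v_2], [v_1,v_3], [v_1,v_4], [v_2,v_3], [v_2,v_4], [v_3,v_4]
  2-simplices (10): [v_0,v_1,v_2], [v_0,v_1,v_3], [v_0,v_1,v_4], [v_0,v_2,v_3], [v_0,v_2,v_4], [v_0,v_3,v_4], [v_1,v_2,v_3], [v_1,v_2,v_4], [v_1,v_3,v_4], [v_2,v_3,v_4]
  3-simplices (5): [v_0,v_1,v_2,v_3], [v_0,v_1,v_2,v_4], [v_0,v_1,v_3,v_4], [v_0,v_2,v_3,v_4], [v_1,v_2,v_3,v_4]

giving chain groups C_0 ≅ Z^5, C_1 ≅ Z^10, C_2 ≅ Z^10, C_3 ≅ Z^5.

Boundary ∂_1: C_1 → C_0 is given by ∂[p,q] = [q] − [p]. For instance
  ∂[v_0,v_2] = [v_2] − [v_0].
The 5×10 boundary matrix has rank 4 and Smith normal form diag(1,1,1,1).

The boundary map ∂_2: C_2 → C_1 sends each 2-simplex [p,q,r] to [q,r] − [p,r] + [p,q]. For instance
  ∂[v_1,v_2,v_4] = [v_2,v_4] − [v_1,v_4] + [v_1,v_2],
  ∂[v_0,v_1,v_2] = [v_1,v_2] − [v_0,v_2] + [v_0,v_1].
As a 10×10 matrix over Z this has rank 6, with invariant factors (1,1,1,1,1,1).

The boundary map ∂_3: C_3 → C_2 sends each 3-simplex σ to the alternating sum Σ_i (−1)^i (σ with its i-th vertex removed). For instance
  ∂[v_0,v_1,v_2,v_4] = [v_1,v_2,v_4] − [v_0,v_2,v_4] + [v_0,v_1,v_4] − [v_0,v_1,v_2],
  ∂[v_0,v_1,v_3,v_4] = [v_1,v_3,v_4] − [v_0,v_3,v_4] + [v_0,v_1,v_4] − [v_0,v_1,v_3].
The 10×5 boundary matrix has rank 4 and Smith normal form diag(1,1,1,1).

Computing H_k = (kernel of ∂_k) / (image of ∂_{k+1}):

  H_2: rank ker ∂_2 − rank ∂_3 = (10 − 6) − 4 = 0, and the invariant factors of ∂_3 are all 1, so H_2 = 0.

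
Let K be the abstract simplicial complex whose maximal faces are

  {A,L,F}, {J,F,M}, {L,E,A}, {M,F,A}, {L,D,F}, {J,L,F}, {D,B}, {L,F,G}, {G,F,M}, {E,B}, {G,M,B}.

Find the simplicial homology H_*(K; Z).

H_0 ≅ Z,  H_1 ≅ Z^2,  H_2 = 0.

Order the vertices as A < B < D < E < F < G < J < L < M. Listing each simplex with vertices in this order, K has dimension 2 with simplices:

  0-simplices (9): A, B, D, E, F, G, J, L, M
  1-simplices (19): AE, AF, AL, AM, BD, BE, BG, BM, DF, DL, EL, FG, FJ, FL, FM, GL, GM, JL, JM
  2-simplices (9): AEL, AFL, AFM, BGM, DFL, FGL, FGM, FJL, FJM

giving chain groups C_0 ≅ Z^9, C_1 ≅ Z^19, C_2 ≅ Z^9.

∂_1: C_1 → C_0 sends each edge [p,q] (with p < q) to q − p. For instance
  ∂BM = M − B.
The 9×19 boundary matrix has rank 8 and Smith normal form diag(1,1,1,1,1,1,1,1).

The boundary map ∂_2: C_2 → C_1 acts by ∂[p,q,r] = [q,r] − [p,r] + [p,q]. For instance
  ∂BGM = GM − BM + BG,
  ∂FGL = GL − FL + FG.
As a 19×9 matrix over Z this has rank 9, with invariant factors (1,1,1,1,1,1,1,1,1).

From H_k ≅ ker(∂_k) / im(∂_{k+1}) we obtain:

  H_0: rank C_0 − rank ∂_1 = 9 − 8 = 1, and the invariant factors of ∂_1 are all 1, so H_0 = Z.
  H_1: rank ker ∂_1 − rank ∂_2 = (19 − 8) − 9 = 2, and the invariant factors of ∂_2 are all 1, so H_1 = Z^2.
  H_2: rank ker ∂_2 − rank ∂_3 = (9 − 9) − 0 = 0, and there is no ∂_3, so H_2 = 0.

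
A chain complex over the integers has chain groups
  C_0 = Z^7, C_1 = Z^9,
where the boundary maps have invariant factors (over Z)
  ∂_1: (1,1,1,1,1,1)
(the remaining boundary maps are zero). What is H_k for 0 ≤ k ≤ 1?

H_0 = Z,  H_1 = Z^3.

H_0: b_0 = 7 − 0 − 6 = 1; torsion from ∂_1 factors > 1: none. So H_0 = Z.
H_1: b_1 = 9 − 6 − 0 = 3; torsion from ∂_2 factors > 1: none. So H_1 = Z^3.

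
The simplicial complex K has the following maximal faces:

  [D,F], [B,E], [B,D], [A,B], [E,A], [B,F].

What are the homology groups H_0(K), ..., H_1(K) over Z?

Take the total order A < B < D < E < F on the vertex set. Then K (dimension 1) consists of the simplices:

  0-simplices (5): A, B, D, E, F
  1-simplices (6): AB, AE, BD, BE, BF, DF

Hence C_0 ≅ Z^5, C_1 ≅ Z^6.

The boundary map ∂_1: C_1 → C_0 sends each edge [p,q] (with p < q) to q − p. For instance
  ∂AB = B − A.
The 5×6 boundary matrix has rank 4 and Smith normal form diag(1,1,1,1).

Now H_k = ker ∂_k / im ∂_{k+1}, so:

  H_0: rank C_0 − rank ∂_1 = 5 − 4 = 1, and the invariant factors of ∂_1 are all 1, so H_0 = Z.
  H_1: rank ker ∂_1 − rank ∂_2 = (6 − 4) − 0 = 2, and there is no ∂_2, so H_1 = Z^2.

As a check, the Euler characteristic is 5 − 6 = -1, which agrees with 1 − 2 = -1.

H_0 = Z,  H_1 = Z^2.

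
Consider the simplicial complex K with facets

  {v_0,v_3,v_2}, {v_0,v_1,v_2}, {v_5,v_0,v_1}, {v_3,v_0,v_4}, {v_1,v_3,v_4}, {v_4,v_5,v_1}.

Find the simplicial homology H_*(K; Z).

Order the vertices as v_0 < v_1 < v_2 < v_3 < v_4 < v_5. Listing each simplex with vertices in this order, K has dimension 2 with simplices:

  0-simplices (6): [v_0], [v_1], [v_2], [v_3], [v_4], [v_5]
  1-simplices (12): [v_0,v_1], [v_0,v_2], [v_0,v_3], [v_0,v_4], [v_0,v_5], [v_1,v_2], [v_1,v_3], [v_1,v_4], [v_1,v_5], [v_2,v_3], [v_3,v_4], [v_4,v_5]
  2-simplices (6): [v_0,v_1,v_2], [v_0,v_1,v_5], [v_0,v_2,v_3], [v_0,v_3,v_4], [v_1,v_3,v_4], [v_1,v_4,v_5]

so the chain groups are C_0 ≅ Z^6, C_1 ≅ Z^12, C_2 ≅ Z^6.

∂_1: C_1 → C_0 is given by ∂[p,q] = [q] − [p]. For instance
  ∂[v_1,v_2] = [v_2] − [v_1].
This gives a 6×12 integer matrix of rank 5; reducing to Smith normal form yields diagonal entries (1,1,1,1,1).

∂_2: C_2 → C_1 sends each 2-simplex [p,q,r] to [q,r] − [p,r] + [p,q]. For instance
  ∂[v_0,v_2,v_3] = [v_2,v_3] − [v_0,v_3] + [v_0,v_2],
  ∂[v_1,v_4,v_5] = [v_4,v_5] − [v_1,v_5] + [v_1,v_4].
The resulting 12×6 matrix has rank 6, and its Smith normal form has invariant factors (1,1,1,1,1,1).

Now H_k = ker ∂_k / im ∂_{k+1}, so:

  H_0: rank C_0 − rank ∂_1 = 6 − 5 = 1, and the invariant factors of ∂_1 are all 1, so H_0 ≅ Z.
  H_1: rank ker ∂_1 − rank ∂_2 = (12 − 5) − 6 = 1, and the invariant factors of ∂_2 are all 1, so H_1 ≅ Z.
  H_2: rank ker ∂_2 − rank ∂_3 = (6 − 6) − 0 = 0, and there is no ∂_3, so H_2 ≅ 0.

H_0 = Z,  H_1 = Z,  H_2 = 0.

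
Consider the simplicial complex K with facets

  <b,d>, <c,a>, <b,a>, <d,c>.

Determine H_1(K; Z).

Take the total order a < b < c < d on the vertex set. Then K (dimension 1) consists of the simplices:

  0-simplices (4): a, b, c, d
  1-simplices (4): ab, ac, bd, cd

so the chain groups are C_0 ≅ Z^4, C_1 ≅ Z^4.

Boundary ∂_1: C_1 → C_0 sends each edge [p,q] (with p < q) to q − p. For instance
  ∂cd = d − c.
This gives a 4×4 integer matrix of rank 3; reducing to Smith normal form yields diagonal entries (1,1,1).

Reading off H_k = ker ∂_k / im ∂_{k+1}:

  H_1: rank ker ∂_1 − rank ∂_2 = (4 − 3) − 0 = 1, and there is no ∂_2, so H_1 ≅ Z.

H_1 = Z.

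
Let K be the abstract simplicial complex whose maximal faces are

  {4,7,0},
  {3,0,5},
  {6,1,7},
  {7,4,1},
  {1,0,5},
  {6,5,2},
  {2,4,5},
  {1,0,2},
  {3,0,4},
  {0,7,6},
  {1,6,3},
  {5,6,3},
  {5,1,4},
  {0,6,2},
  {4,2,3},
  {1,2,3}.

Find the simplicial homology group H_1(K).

H_1 = Z^2.

Fix the vertex order 0 < 1 < 2 < 3 < 4 < 5 < 6 < 7 and write every simplex with vertices in increasing order. Then dim K = 2 and the simplices of K are:

  0-simplices (8): [0], [1], [2], [3], [4], [5], [6], [7]
  1-simplices (24): (24 of them)
  2-simplices (16): [0,1,2], [0,1,5], [0,2,6], [0,3,4], [0,3,5], [0,4,7], [0,6,7], [1,2,3], [1,3,6], [1,4,5], [1,4,7], [1,6,7], [2,3,4], [2,4,5], [2,5,6], [3,5,6]

Hence C_0 ≅ Z^8, C_1 ≅ Z^24, C_2 ≅ Z^16.

Boundary ∂_1: C_1 → C_0 sends each edge [p,q] (with p < q) to q − p. For instance
  ∂[2,5] = [5] − [2].
The resulting 8×24 matrix has rank 7, and its Smith normal form has invariant factors (1,1,1,1,1,1,1).

∂_2: C_2 → C_1 sends each 2-simplex [p,q,r] to [q,r] − [p,r] + [p,q]. For instance
  ∂[1,3,6] = [3,6] − [1,6] + [1,3],
  ∂[1,4,7] = [4,7] − [1,7] + [1,4].
This gives a 24×16 integer matrix of rank 15; reducing to Smith normal form yields diagonal entries (1,1,1,1,1,1,1,1,1,1,1,1,1,1,1).

Now H_k = ker ∂_k / im ∂_{k+1}, so:

  H_1: rank ker ∂_1 − rank ∂_2 = (24 − 7) − 15 = 2, and the invariant factors of ∂_2 are all 1, so H_1 = Z^2.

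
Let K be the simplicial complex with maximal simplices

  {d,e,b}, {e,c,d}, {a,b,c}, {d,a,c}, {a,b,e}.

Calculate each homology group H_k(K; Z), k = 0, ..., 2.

Take the total order a < b < c < d < e on the vertex set. Then K (dimension 2) consists of the simplices:

  0-simplices (5): a, b, c, d, e
  1-simplices (10): ab, ac, ad, ae, bc, bd, be, cd, ce, de
  2-simplices (5): abc, abe, acd, bde, cde

Hence C_0 ≅ Z^5, C_1 ≅ Z^10, C_2 ≅ Z^5.

The boundary map ∂_1: C_1 → C_0 is given by ∂[p,q] = [q] − [p]. For instance
  ∂ce = e − c.
As a 5×10 matrix over Z this has rank 4, with invariant factors (1,1,1,1).

The boundary map ∂_2: C_2 → C_1 sends each 2-simplex [p,q,r] to [q,r] − [p,r] + [p,q]. For instance
  ∂bde = de − be + bd,
  ∂cde = de − ce + cd.
As a 10×5 matrix over Z this has rank 5, with invariant factors (1,1,1,1,1).

From H_k ≅ ker(∂_k) / im(∂_{k+1}) we obtain:

  H_0: rank C_0 − rank ∂_1 = 5 − 4 = 1, and the invariant factors of ∂_1 are all 1, so H_0 ≅ Z.
  H_1: rank ker ∂_1 − rank ∂_2 = (10 − 4) − 5 = 1, and the invariant factors of ∂_2 are all 1, so H_1 ≅ Z.
  H_2: rank ker ∂_2 − rank ∂_3 = (5 − 5) − 0 = 0, and there is no ∂_3, so H_2 ≅ 0.

H_0 ≅ Z,  H_1 ≅ Z,  H_2 = 0.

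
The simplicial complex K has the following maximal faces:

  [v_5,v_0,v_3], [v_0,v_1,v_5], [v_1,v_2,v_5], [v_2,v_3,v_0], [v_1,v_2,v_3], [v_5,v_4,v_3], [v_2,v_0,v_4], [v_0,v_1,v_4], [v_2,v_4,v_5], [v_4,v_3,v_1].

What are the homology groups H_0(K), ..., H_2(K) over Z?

Take the total order v_0 < v_1 < v_2 < v_3 < v_4 < v_5 on the vertex set. Then K (dimension 2) consists of the simplices:

  0-simplices (6): [v_0], [v_1], [v_2], [v_3], [v_4], [v_5]
  1-simplices (15): (15 of them)
  2-simplices (10): [v_0,v_1,v_4], [v_0,v_1,v_5], [v_0,v_2,v_3], [v_0,v_2,v_4], [v_0,v_3,v_5], [v_1,v_2,v_3], [v_1,v_2,v_5], [v_1,v_3,v_4], [v_2,v_4,v_5], [v_3,v_4,v_5]

so the chain groups are C_0 ≅ Z^6, C_1 ≅ Z^15, C_2 ≅ Z^10.

∂_1: C_1 → C_0 is given by ∂[p,q] = [q] − [p]. For instance
  ∂[v_3,v_5] = [v_5] − [v_3].
This gives a 6×15 integer matrix of rank 5; reducing to Smith normal form yields diagonal entries (1,1,1,1,1).

∂_2: C_2 → C_1 maps a triangle to the signed sum of its edges. For instance
  ∂[v_0,v_3,v_5] = [v_3,v_5] − [v_0,v_5] + [v_0,v_3],
  ∂[v_3,v_4,v_5] = [v_4,v_5] − [v_3,v_5] + [v_3,v_4].
The 15×10 boundary matrix has rank 10 and Smith normal form diag(1,1,1,1,1,1,1,1,1,2).

Now H_k = ker ∂_k / im ∂_{k+1}, so:

  H_0: rank C_0 − rank ∂_1 = 6 − 5 = 1, and the invariant factors of ∂_1 are all 1, so H_0 = Z.
  H_1: rank ker ∂_1 − rank ∂_2 = (15 − 5) − 10 = 0, and ∂_2 has invariant factor 2 > 1, so H_1 = Z/2.
  H_2: rank ker ∂_2 − rank ∂_3 = (10 − 10) − 0 = 0, and there is no ∂_3, so H_2 = 0.

As a check, the Euler characteristic is 6 − 15 + 10 = 1, which agrees with 1 − 0 + 0 = 1.

H_0 ≅ Z,  H_1 ≅ Z/2,  H_2 = 0.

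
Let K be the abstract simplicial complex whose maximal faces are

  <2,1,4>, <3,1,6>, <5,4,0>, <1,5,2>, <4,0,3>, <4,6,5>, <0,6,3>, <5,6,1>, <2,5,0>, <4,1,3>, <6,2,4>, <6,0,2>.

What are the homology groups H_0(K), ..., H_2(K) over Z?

Order the vertices as 0 < 1 < 2 < 3 < 4 < 5 < 6. Listing each simplex with vertices in this order, K has dimension 2 with simplices:

  0-simplices (7): [0], [1], [2], [3], [4], [5], [6]
  1-simplices (18): [0,2], [0,3], [0,4], [0,5], [0,6], [1,2], [1,3], [1,4], [1,5], [1,6], [2,4], [2,5], [2,6], [3,4], [3,6], [4,5], [4,6], [5,6]
  2-simplices (12): [0,2,5], [0,2,6], [0,3,4], [0,3,6], [0,4,5], [1,2,4], [1,2,5], [1,3,4], [1,3,6], [1,5,6], [2,4,6], [4,5,6]

so the chain groups are C_0 ≅ Z^7, C_1 ≅ Z^18, C_2 ≅ Z^12.

The boundary map ∂_1: C_1 → C_0 maps an edge to its endpoints' difference, ∂[p,q] = q − p.
The 7×18 boundary matrix has rank 6 and Smith normal form diag(1,1,1,1,1,1).

The boundary map ∂_2: C_2 → C_1 maps a triangle to the signed sum of its edges. For instance
  ∂[1,2,4] = [2,4] − [1,4] + [1,2],
  ∂[0,2,5] = [2,5] − [0,5] + [0,2].
As a 18×12 matrix over Z this has rank 12, with invariant factors (1,1,1,1,1,1,1,1,1,1,1,2).

Reading off H_k = ker ∂_k / im ∂_{k+1}:

  H_0: rank C_0 − rank ∂_1 = 7 − 6 = 1, and the invariant factors of ∂_1 are all 1, so H_0 ≅ Z.
  H_1: rank ker ∂_1 − rank ∂_2 = (18 − 6) − 12 = 0, and ∂_2 has invariant factor 2 > 1, so H_1 ≅ Z/2.
  H_2: rank ker ∂_2 − rank ∂_3 = (12 − 12) − 0 = 0, and there is no ∂_3, so H_2 ≅ 0.

As a check, the Euler characteristic is 7 − 18 + 12 = 1, which agrees with 1 − 0 + 0 = 1.
(K is a triangulation of the real projective plane RP^2.)

H_0 ≅ Z,  H_1 ≅ Z/2,  H_2 = 0.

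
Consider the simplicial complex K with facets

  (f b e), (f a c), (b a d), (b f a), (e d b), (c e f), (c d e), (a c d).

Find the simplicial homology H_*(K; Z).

Fix the vertex order a < b < c < d < e < f and write every simplex with vertices in increasing order. Then dim K = 2 and the simplices of K are:

  0-simplices (6): a, b, c, d, e, f
  1-simplices (12): ab, ac, ad, af, bd, be, bf, cd, ce, cf, de, ef
  2-simplices (8): abd, abf, acd, acf, bde, bef, cde, cef

Hence C_0 ≅ Z^6, C_1 ≅ Z^12, C_2 ≅ Z^8.

Boundary ∂_1: C_1 → C_0 maps an edge to its endpoints' difference, ∂[p,q] = q − p. For instance
  ∂ef = f − e.
This gives a 6×12 integer matrix of rank 5; reducing to Smith normal form yields diagonal entries (1,1,1,1,1).

The boundary map ∂_2: C_2 → C_1 maps a triangle to the signed sum of its edges. For instance
  ∂acd = cd − ad + ac,
  ∂cef = ef − cf + ce.
The 12×8 boundary matrix has rank 7 and Smith normal form diag(1,1,1,1,1,1,1).

From H_k ≅ ker(∂_k) / im(∂_{k+1}) we obtain:

  H_0: rank C_0 − rank ∂_1 = 6 − 5 = 1, and the invariant factors of ∂_1 are all 1, so H_0 = Z.
  H_1: rank ker ∂_1 − rank ∂_2 = (12 − 5) − 7 = 0, and the invariant factors of ∂_2 are all 1, so H_1 = 0.
  H_2: rank ker ∂_2 − rank ∂_3 = (8 − 7) − 0 = 1, and there is no ∂_3, so H_2 = Z.

As a check, the Euler characteristic is 6 − 12 + 8 = 2, which agrees with 1 − 0 + 1 = 2.
(K is a triangulation of the 2-sphere S^2.)

H_0 ≅ Z,  H_1 = 0,  H_2 ≅ Z.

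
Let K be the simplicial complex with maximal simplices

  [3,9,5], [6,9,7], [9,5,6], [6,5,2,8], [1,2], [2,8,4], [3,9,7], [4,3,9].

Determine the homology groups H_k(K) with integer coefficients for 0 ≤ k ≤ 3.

H_0 ≅ Z,  H_1 ≅ Z,  H_2 = 0,  H_3 = 0.

Fix the vertex order 1 < 2 < 3 < 4 < 5 < 6 < 7 < 8 < 9 and write every simplex with vertices in increasing order. Then dim K = 3 and the simplices of K are:

  0-simplices (9): [1], [2], [3], [4], [5], [6], [7], [8], [9]
  1-simplices (18): [1,2], [2,4], [2,5], [2,6], [2,8], [3,4], [3,5], [3,7], [3,9], [4,8], [4,9], [5,6], [5,8], [5,9], [6,7], [6,8], [6,9], [7,9]
  2-simplices (10): [2,4,8], [2,5,6], [2,5,8], [2,6,8], [3,4,9], [3,5,9], [3,7,9], [5,6,8], [5,6,9], [6,7,9]
  3-simplices (1): [2,5,6,8]

giving chain groups C_0 ≅ Z^9, C_1 ≅ Z^18, C_2 ≅ Z^10, C_3 ≅ Z^1.

The boundary map ∂_1: C_1 → C_0 maps an edge to its endpoints' difference, ∂[p,q] = q − p. For instance
  ∂[2,5] = [5] − [2].
The 9×18 boundary matrix has rank 8 and Smith normal form diag(1,1,1,1,1,1,1,1).

∂_2: C_2 → C_1 maps a triangle to the signed sum of its edges. For instance
  ∂[2,6,8] = [6,8] − [2,8] + [2,6],
  ∂[6,7,9] = [7,9] − [6,9] + [6,7].
As a 18×10 matrix over Z this has rank 9, with invariant factors (1,1,1,1,1,1,1,1,1).

∂_3: C_3 → C_2 sends each 3-simplex σ to the alternating sum Σ_i (−1)^i (σ with its i-th vertex removed). For instance
  ∂[2,5,6,8] = [5,6,8] − [2,6,8] + [2,5,8] − [2,5,6].
The resulting 10×1 matrix has rank 1, and its Smith normal form has invariant factors (1).

Reading off H_k = ker ∂_k / im ∂_{k+1}:

  H_0: rank C_0 − rank ∂_1 = 9 − 8 = 1, and the invariant factors of ∂_1 are all 1, so H_0 = Z.
  H_1: rank ker ∂_1 − rank ∂_2 = (18 − 8) − 9 = 1, and the invariant factors of ∂_2 are all 1, so H_1 = Z.
  H_2: rank ker ∂_2 − rank ∂_3 = (10 − 9) − 1 = 0, and the invariant factors of ∂_3 are all 1, so H_2 = 0.
  H_3: rank ker ∂_3 − rank ∂_4 = (1 − 1) − 0 = 0, and there is no ∂_4, so H_3 = 0.

As a check, the Euler characteristic is 9 − 18 + 10 − 1 = 0, which agrees with 1 − 1 + 0 − 0 = 0.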